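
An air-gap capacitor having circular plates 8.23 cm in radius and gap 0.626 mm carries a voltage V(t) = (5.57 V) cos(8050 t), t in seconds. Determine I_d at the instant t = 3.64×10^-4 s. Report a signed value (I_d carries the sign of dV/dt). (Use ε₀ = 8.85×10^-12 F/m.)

dE/dt = (V₀ω/d)·−sin(ωt) with ωt = 2.9302 rad: (5.57)(8050)(-0.2098)/(6.26×10^-4) = -1.503×10^7 V/(m·s).
I_d = ε₀ A dE/dt = (8.85×10^-12)(0.02128)(-1.503×10^7) = -2.83×10^-6 A.

-2.83×10^-6 A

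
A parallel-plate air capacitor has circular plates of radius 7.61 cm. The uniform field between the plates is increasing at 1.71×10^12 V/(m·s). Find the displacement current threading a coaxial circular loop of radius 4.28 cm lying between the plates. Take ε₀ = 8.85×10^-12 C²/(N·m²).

I_d = ε₀ dΦ_E/dt = ε₀ πR² (dE/dt) = (8.85×10^-12)(0.01819)(1.71×10^12) = 0.2753 A through the full plate area.
Through an area πr² the displacement current is I_d·(πr²/πR²) = I_d (r/R)² = 0.0871 A.

0.0871 A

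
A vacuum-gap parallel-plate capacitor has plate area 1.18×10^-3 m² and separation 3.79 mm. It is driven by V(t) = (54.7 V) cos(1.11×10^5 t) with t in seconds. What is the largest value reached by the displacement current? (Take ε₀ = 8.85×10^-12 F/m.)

1.67×10^-5 A

(dE/dt)_max = V₀ω/d = 1.602×10^9 V/(m·s); ω = 1.11×10^5 rad/s.
I_d,max = ε₀ A (dE/dt)_max = (8.85×10^-12)(1.18×10^-3)(1.602×10^9) = 1.67×10^-5 A.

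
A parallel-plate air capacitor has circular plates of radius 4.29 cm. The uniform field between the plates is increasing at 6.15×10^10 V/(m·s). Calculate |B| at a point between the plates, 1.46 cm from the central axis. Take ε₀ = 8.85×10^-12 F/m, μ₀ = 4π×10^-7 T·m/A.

Total displacement current: I_d = ε₀(πR²)(dE/dt) = (8.85×10^-12)(5.782×10^-3)(6.15×10^10) = 3.147×10^-3 A.
An Ampèrian loop of radius r encloses a fraction (r/R)² of I_d. Then B·2πr = μ₀ I_d (r/R)², giving B = μ₀ I_d r/(2πR²) = 4.99×10^-9 T.

4.99×10^-9 T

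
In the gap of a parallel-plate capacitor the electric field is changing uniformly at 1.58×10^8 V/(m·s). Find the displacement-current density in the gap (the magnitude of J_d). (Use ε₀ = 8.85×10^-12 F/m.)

1.40×10^-3 A/m²

J_d = ε₀ dE/dt = (8.85×10^-12)(1.58×10^8) = 1.40×10^-3 A/m².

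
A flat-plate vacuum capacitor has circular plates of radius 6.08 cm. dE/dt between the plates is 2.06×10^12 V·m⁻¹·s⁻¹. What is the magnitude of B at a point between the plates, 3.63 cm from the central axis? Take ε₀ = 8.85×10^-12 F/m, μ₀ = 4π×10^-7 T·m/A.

4.16×10^-7 T

Through the whole plate area (πR² = 0.01161 m²), I_d = ε₀ πR² dE/dt = 0.2117 A.
For r < R the Ampère–Maxwell law gives B(2πr) = μ₀ I_d (r²/R²), so B = μ₀ I_d r/(2πR²) = (4π×10^-7)(0.2117)(0.0363)/(2π·0.0608²) = 4.16×10^-7 T.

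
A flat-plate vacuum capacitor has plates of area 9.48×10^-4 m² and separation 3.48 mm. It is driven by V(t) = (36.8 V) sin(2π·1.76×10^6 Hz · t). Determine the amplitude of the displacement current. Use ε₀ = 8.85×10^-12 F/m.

The displacement current equals the conduction current C dV/dt, which peaks at C V₀ ω.
With C = ε₀A/d = (8.85×10^-12)(9.48×10^-4)/(3.48×10^-3) = 2.411×10^-12 F and ω = 2πf = 1.106×10^7 rad/s, I_d,max = (2.411×10^-12)(36.8)(1.106×10^7) = 9.81×10^-4 A.

9.81×10^-4 A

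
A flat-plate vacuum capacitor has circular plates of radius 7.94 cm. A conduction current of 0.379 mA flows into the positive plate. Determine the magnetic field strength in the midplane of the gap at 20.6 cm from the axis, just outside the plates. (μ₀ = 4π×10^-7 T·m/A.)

No conduction current crosses the gap, so I_d there equals the 3.79×10^-4 A in the leads.
For r ≥ R the full I_d is enclosed: B = μ₀ I_d/(2πr) = (4π×10^-7)(3.79×10^-4)/(2π·0.206) = 3.68×10^-10 T.

3.68×10^-10 T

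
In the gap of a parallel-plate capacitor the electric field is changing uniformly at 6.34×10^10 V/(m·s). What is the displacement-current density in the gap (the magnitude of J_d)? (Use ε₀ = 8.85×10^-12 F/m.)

The displacement-current density is ε₀ ∂E/∂t = (8.85×10^-12)(6.34×10^10) = 0.561 A/m².

0.561 A/m²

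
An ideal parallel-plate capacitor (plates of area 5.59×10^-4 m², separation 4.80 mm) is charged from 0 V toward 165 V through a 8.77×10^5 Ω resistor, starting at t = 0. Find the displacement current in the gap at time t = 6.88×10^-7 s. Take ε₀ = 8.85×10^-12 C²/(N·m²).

8.79×10^-5 A

With C = ε₀A/d = (8.85×10^-12)(5.59×10^-4)/(4.80×10^-3) = 1.031×10^-12 F, the time constant is τ = RC = 9.042×10^-7 s, so t/τ = 0.7609 and e^(−t/τ) = 0.4672.
I_d = I_cond = (V₀/R) e^(−t/τ) = (1.881×10^-4)(0.4672) = 8.79×10^-5 A.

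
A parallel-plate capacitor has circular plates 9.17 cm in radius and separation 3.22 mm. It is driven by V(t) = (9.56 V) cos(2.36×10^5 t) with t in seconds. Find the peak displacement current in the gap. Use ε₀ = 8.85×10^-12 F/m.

1.64×10^-4 A

C = ε₀A/d = (8.85×10^-12)(0.02642)/(3.22×10^-3) = 7.261×10^-11 F; ω = 2.36×10^5 rad/s.
I_d = C dV/dt, so |I_d|_max = C V₀ ω = (7.261×10^-11)(9.56)(2.36×10^5) = 1.64×10^-4 A.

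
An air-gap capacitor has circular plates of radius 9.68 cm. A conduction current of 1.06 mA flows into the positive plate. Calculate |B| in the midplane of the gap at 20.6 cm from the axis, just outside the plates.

Between the plates the displacement current equals the wire current: I_d = 1.06 mA = 1.06×10^-3 A.
For r ≥ R the full I_d is enclosed: B = μ₀ I_d/(2πr) = (4π×10^-7)(1.06×10^-3)/(2π·0.206) = 1.03×10^-9 T.

1.03×10^-9 T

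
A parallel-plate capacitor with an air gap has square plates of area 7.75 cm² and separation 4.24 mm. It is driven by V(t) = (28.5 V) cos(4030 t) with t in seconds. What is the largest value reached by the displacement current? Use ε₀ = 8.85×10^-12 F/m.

1.86×10^-7 A

(dE/dt)_max = V₀ω/d = 2.709×10^7 V/(m·s); ω = 4030 rad/s.
I_d,max = ε₀ A (dE/dt)_max = (8.85×10^-12)(7.75×10^-4)(2.709×10^7) = 1.86×10^-7 A.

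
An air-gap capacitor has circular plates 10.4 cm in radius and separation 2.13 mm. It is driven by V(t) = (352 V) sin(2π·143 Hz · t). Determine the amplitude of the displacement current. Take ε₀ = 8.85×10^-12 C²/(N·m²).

(dE/dt)_max = V₀ω/d = 1.485×10^8 V/(m·s); ω = 2πf = 898.5 rad/s.
I_d,max = ε₀ A (dE/dt)_max = (8.85×10^-12)(0.03398)(1.485×10^8) = 4.47×10^-5 A.

4.47×10^-5 A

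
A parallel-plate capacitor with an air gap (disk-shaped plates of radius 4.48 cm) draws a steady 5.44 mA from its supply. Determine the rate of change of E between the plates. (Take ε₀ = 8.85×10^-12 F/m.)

9.75×10^10 V/(m·s)

The displacement current between the plates equals the conduction current, I_d = 5.44 mA.
Inverting I_d = ε₀ A dE/dt gives dE/dt = 5.44×10^-3 / (8.85×10^-12 · 6.305×10^-3) = 9.75×10^10 V/(m·s).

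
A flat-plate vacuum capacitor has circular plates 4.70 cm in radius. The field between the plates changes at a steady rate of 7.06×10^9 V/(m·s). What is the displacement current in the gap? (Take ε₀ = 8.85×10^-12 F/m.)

The displacement current is ε₀ times dΦ_E/dt = ε₀ A dE/dt = (8.85×10^-12)(6.940×10^-3)(7.06×10^9) = 4.34×10^-4 A.

4.34×10^-4 A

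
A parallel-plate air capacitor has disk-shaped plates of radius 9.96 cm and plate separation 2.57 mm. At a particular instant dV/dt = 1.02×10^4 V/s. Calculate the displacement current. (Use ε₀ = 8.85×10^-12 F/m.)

1.09×10^-6 A

E = V/d so dE/dt = (dV/dt)/d = 3.969×10^6 V/(m·s), and I_d = ε₀ A dE/dt = (8.85×10^-12)(0.03117)(3.969×10^6) = 1.09×10^-6 A.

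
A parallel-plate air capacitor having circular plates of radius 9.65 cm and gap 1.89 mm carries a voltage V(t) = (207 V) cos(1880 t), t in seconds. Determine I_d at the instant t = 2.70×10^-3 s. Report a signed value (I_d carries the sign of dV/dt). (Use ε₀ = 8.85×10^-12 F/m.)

dE/dt = (V₀ω/d)·−sin(ωt) with ωt = 5.076 rad: (207)(1880)(0.9346)/(1.89×10^-3) = 1.924×10^8 V/(m·s).
I_d = ε₀ A dE/dt = (8.85×10^-12)(0.02926)(1.924×10^8) = 4.98×10^-5 A.

4.98×10^-5 A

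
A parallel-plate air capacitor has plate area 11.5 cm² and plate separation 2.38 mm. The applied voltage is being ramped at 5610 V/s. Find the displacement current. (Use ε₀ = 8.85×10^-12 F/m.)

2.40×10^-8 A

C = ε₀A/d = (8.85×10^-12)(1.15×10^-3)/(2.38×10^-3) = 4.276×10^-12 F.
I_d = C dV/dt = (4.276×10^-12)(5610) = 2.40×10^-8 A.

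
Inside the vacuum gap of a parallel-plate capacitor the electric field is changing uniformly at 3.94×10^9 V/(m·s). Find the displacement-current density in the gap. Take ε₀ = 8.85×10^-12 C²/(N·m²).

J_d = ε₀ ∂E/∂t, so J_d = 0.0349 A/m².

0.0349 A/m²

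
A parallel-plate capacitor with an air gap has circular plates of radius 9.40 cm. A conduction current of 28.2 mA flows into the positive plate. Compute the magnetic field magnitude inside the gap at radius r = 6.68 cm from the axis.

By continuity the displacement current in the gap matches the conduction current: I_d = 0.0282 A.
For r < R the Ampère–Maxwell law gives B(2πr) = μ₀ I_d (r²/R²), so B = μ₀ I_d r/(2πR²) = (4π×10^-7)(0.0282)(0.0668)/(2π·0.0940²) = 4.26×10^-8 T.

4.26×10^-8 T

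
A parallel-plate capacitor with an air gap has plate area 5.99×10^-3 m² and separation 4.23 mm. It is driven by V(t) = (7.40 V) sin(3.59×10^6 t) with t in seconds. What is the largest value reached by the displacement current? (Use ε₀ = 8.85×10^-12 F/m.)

(dE/dt)_max = V₀ω/d = 6.280×10^9 V/(m·s); ω = 3.59×10^6 rad/s.
I_d,max = ε₀ A (dE/dt)_max = (8.85×10^-12)(5.99×10^-3)(6.280×10^9) = 3.33×10^-4 A.

3.33×10^-4 A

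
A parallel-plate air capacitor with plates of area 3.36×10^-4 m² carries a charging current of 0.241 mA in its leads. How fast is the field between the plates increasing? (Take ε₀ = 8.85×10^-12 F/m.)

8.10×10^10 V/(m·s)

By continuity, I_d in the gap equals the 0.241 mA flowing in the wire.
Inverting I_d = ε₀ A dE/dt gives dE/dt = 2.41×10^-4 / (8.85×10^-12 · 3.36×10^-4) = 8.10×10^10 V/(m·s).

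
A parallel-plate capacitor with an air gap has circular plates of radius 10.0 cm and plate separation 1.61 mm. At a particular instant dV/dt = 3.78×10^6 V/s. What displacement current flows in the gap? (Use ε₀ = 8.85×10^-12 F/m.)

E = V/d so dE/dt = (dV/dt)/d = 2.348×10^9 V/(m·s), and I_d = ε₀ A dE/dt = (8.85×10^-12)(0.03142)(2.348×10^9) = 6.53×10^-4 A.

6.53×10^-4 A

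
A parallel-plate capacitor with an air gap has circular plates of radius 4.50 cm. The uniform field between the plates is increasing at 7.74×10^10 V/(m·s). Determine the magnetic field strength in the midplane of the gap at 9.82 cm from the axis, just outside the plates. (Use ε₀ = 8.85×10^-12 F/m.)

I_d = ε₀ dΦ_E/dt = ε₀ πR² (dE/dt) = (8.85×10^-12)(6.362×10^-3)(7.74×10^10) = 4.358×10^-3 A through the full plate area.
Outside the plates the loop encloses all of I_d, so B·2πr = μ₀ I_d and B = 8.88×10^-9 T.

8.88×10^-9 T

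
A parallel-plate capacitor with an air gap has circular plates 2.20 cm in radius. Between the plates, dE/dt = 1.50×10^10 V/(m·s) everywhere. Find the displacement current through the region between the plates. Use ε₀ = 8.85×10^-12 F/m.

I_d = ε₀ A (dE/dt) = (8.85×10^-12)(1.521×10^-3 m²)(1.50×10^10) = 2.02×10^-4 A.

2.02×10^-4 A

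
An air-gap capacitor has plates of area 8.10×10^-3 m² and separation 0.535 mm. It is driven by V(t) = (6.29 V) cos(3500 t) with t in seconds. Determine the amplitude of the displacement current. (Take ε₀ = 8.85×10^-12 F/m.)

C = ε₀A/d = (8.85×10^-12)(8.10×10^-3)/(5.35×10^-4) = 1.340×10^-10 F; ω = 3500 rad/s.
I_d = C dV/dt, so |I_d|_max = C V₀ ω = (1.340×10^-10)(6.29)(3500) = 2.95×10^-6 A.

2.95×10^-6 A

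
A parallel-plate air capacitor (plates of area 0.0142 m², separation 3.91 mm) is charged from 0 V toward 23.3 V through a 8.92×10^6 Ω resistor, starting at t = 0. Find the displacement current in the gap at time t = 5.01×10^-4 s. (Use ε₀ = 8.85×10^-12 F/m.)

With C = ε₀A/d = (8.85×10^-12)(0.0142)/(3.91×10^-3) = 3.214×10^-11 F, the time constant is τ = RC = 2.867×10^-4 s, so t/τ = 1.747 and e^(−t/τ) = 0.1743.
I_d = I_cond = (V₀/R) e^(−t/τ) = (2.612×10^-6)(0.1743) = 4.55×10^-7 A.

4.55×10^-7 A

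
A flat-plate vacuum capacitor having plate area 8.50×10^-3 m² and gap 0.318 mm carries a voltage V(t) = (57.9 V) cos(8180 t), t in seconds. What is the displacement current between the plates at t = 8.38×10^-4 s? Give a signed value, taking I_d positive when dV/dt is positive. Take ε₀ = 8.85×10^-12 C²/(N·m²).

-6.06×10^-5 A

C = ε₀A/d = (8.85×10^-12)(8.50×10^-3)/(3.18×10^-4) = 2.366×10^-10 F. dV/dt = V₀ω·−sin(ωt); at ωt = 6.85484 rad this factor is -0.5410.
I_d = C dV/dt = (2.366×10^-10)(57.9)(8180)(-0.5410) = -6.06×10^-5 A.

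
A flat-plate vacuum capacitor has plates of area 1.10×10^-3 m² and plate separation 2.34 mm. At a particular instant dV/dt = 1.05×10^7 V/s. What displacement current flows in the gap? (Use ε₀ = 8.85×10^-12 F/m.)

C = ε₀A/d = (8.85×10^-12)(1.10×10^-3)/(2.34×10^-3) = 4.160×10^-12 F.
I_d = C dV/dt = (4.160×10^-12)(1.05×10^7) = 4.37×10^-5 A.

4.37×10^-5 A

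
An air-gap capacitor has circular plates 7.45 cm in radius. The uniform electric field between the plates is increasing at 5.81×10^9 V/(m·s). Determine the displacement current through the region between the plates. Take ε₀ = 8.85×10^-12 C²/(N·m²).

8.97×10^-4 A

The displacement current is ε₀ times dΦ_E/dt = ε₀ A dE/dt = (8.85×10^-12)(0.01744)(5.81×10^9) = 8.97×10^-4 A.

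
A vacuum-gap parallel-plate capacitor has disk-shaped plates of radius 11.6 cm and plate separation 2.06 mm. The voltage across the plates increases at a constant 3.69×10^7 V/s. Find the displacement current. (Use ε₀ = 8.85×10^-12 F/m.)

C = ε₀A/d = (8.85×10^-12)(0.04227)/(2.06×10^-3) = 1.816×10^-10 F.
I_d = C dV/dt = (1.816×10^-10)(3.69×10^7) = 6.70×10^-3 A.

6.70×10^-3 A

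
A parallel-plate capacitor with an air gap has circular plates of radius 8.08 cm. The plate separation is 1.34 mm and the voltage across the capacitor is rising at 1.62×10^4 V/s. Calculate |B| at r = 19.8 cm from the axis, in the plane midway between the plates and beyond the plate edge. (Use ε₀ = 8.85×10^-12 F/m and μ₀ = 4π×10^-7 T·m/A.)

I_d = C dV/dt with C = ε₀πR²/d = 1.355×10^-10 F, so I_d = (1.355×10^-10)(1.62×10^4) = 2.195×10^-6 A.
With r > R the enclosed displacement current is the full I_d; B = μ₀ I_d / (2πr) = 2.22×10^-12 T.

2.22×10^-12 T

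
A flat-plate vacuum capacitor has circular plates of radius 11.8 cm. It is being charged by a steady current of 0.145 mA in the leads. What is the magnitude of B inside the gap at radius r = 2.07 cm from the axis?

No conduction current crosses the gap, so I_d there equals the 1.45×10^-4 A in the leads.
∮B·dl = μ₀ I_d,enc with I_d,enc = I_d r²/R² = 4.462×10^-6 A; so B = μ₀ I_d,enc/(2πr) = 4.31×10^-11 T.

4.31×10^-11 T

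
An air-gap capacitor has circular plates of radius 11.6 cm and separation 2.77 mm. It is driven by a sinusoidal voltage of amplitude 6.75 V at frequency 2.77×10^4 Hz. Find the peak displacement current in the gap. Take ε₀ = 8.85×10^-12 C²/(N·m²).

C = ε₀A/d = (8.85×10^-12)(0.04227)/(2.77×10^-3) = 1.351×10^-10 F; ω = 2πf = 1.740×10^5 rad/s.
I_d = C dV/dt, so |I_d|_max = C V₀ ω = (1.351×10^-10)(6.75)(1.740×10^5) = 1.59×10^-4 A.

1.59×10^-4 A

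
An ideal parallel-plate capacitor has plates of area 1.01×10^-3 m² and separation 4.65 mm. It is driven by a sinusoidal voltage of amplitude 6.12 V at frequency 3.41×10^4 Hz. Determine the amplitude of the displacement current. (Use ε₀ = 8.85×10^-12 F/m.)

(dE/dt)_max = V₀ω/d = 2.820×10^8 V/(m·s); ω = 2πf = 2.143×10^5 rad/s.
I_d,max = ε₀ A (dE/dt)_max = (8.85×10^-12)(1.01×10^-3)(2.820×10^8) = 2.52×10^-6 A.

2.52×10^-6 A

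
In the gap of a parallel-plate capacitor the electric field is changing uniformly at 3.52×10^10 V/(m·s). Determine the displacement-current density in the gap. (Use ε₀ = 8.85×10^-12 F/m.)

J_d = ε₀ ∂E/∂t, so J_d = 0.312 A/m².

0.312 A/m²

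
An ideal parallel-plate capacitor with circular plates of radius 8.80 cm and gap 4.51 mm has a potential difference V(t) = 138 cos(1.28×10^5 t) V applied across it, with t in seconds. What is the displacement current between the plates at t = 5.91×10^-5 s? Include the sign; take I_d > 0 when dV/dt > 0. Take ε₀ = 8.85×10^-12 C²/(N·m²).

dE/dt = (V₀ω/d)·−sin(ωt) with ωt = 7.5648 rad: (138)(1.28×10^5)(-0.9585)/(4.51×10^-3) = -3.754×10^9 V/(m·s).
I_d = ε₀ A dE/dt = (8.85×10^-12)(0.02433)(-3.754×10^9) = -8.08×10^-4 A.

-8.08×10^-4 A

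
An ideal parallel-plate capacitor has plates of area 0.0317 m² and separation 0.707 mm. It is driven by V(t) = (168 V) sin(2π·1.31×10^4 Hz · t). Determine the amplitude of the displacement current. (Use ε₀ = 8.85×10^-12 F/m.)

5.49×10^-3 A

(dE/dt)_max = V₀ω/d = 1.956×10^10 V/(m·s); ω = 2πf = 8.231×10^4 rad/s.
I_d,max = ε₀ A (dE/dt)_max = (8.85×10^-12)(0.0317)(1.956×10^10) = 5.49×10^-3 A.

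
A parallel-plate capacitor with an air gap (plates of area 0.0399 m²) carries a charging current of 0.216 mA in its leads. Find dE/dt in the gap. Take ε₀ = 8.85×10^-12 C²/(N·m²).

6.12×10^8 V/(m·s)

The displacement current between the plates equals the conduction current, I_d = 0.216 mA.
Inverting I_d = ε₀ A dE/dt gives dE/dt = 2.16×10^-4 / (8.85×10^-12 · 0.0399) = 6.12×10^8 V/(m·s).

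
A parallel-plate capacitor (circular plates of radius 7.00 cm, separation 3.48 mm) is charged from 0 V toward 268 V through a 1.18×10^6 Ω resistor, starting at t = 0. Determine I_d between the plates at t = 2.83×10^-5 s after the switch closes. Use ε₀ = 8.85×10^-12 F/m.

With C = ε₀A/d = (8.85×10^-12)(0.01539)/(3.48×10^-3) = 3.914×10^-11 F, the time constant is τ = RC = 4.619×10^-5 s, so t/τ = 0.6127 and e^(−t/τ) = 0.5419.
I_d = I_cond = (V₀/R) e^(−t/τ) = (2.271×10^-4)(0.5419) = 1.23×10^-4 A.

1.23×10^-4 A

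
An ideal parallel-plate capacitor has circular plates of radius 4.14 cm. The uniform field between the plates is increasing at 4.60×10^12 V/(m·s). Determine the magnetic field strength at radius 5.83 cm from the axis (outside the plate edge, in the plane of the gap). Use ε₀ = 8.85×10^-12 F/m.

7.52×10^-7 T

Total displacement current: I_d = ε₀(πR²)(dE/dt) = (8.85×10^-12)(5.385×10^-3)(4.60×10^12) = 0.2192 A.
Outside the plates the loop encloses all of I_d, so B·2πr = μ₀ I_d and B = 7.52×10^-7 T.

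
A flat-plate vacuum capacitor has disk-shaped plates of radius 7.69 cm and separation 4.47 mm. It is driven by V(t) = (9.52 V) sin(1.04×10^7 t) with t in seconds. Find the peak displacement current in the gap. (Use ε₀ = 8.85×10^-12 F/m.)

C = ε₀A/d = (8.85×10^-12)(0.01858)/(4.47×10^-3) = 3.679×10^-11 F; ω = 1.04×10^7 rad/s.
I_d = C dV/dt, so |I_d|_max = C V₀ ω = (3.679×10^-11)(9.52)(1.04×10^7) = 3.64×10^-3 A.

3.64×10^-3 A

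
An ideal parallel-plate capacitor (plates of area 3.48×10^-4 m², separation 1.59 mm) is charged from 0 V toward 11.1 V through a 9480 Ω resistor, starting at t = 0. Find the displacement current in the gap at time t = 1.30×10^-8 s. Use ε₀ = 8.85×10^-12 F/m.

5.77×10^-4 A

C = ε₀A/d = (8.85×10^-12)(3.48×10^-4)/(1.59×10^-3) = 1.937×10^-12 F and τ = RC = 1.836×10^-8 s. I_d in the gap equals the RC charging current.
I_d(t) = (V₀/R) e^(−t/τ) = 1.171×10^-3 · e^(−0.7081) = 5.77×10^-4 A.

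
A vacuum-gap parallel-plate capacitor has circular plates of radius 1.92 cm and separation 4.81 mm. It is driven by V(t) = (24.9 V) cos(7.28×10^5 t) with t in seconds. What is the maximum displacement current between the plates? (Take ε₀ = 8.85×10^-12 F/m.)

(dE/dt)_max = V₀ω/d = 3.769×10^9 V/(m·s); ω = 7.28×10^5 rad/s.
I_d,max = ε₀ A (dE/dt)_max = (8.85×10^-12)(1.158×10^-3)(3.769×10^9) = 3.86×10^-5 A.

3.86×10^-5 A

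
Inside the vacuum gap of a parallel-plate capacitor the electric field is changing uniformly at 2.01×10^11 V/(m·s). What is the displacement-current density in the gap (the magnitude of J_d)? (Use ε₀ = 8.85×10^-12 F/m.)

J_d = ε₀ dE/dt = (8.85×10^-12)(2.01×10^11) = 1.78 A/m².

1.78 A/m²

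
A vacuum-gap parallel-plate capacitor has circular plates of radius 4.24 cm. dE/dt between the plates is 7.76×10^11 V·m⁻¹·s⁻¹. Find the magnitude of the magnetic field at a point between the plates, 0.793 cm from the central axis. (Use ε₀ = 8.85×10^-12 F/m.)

Total displacement current: I_d = ε₀(πR²)(dE/dt) = (8.85×10^-12)(5.648×10^-3)(7.76×10^11) = 0.03879 A.
For r < R the Ampère–Maxwell law gives B(2πr) = μ₀ I_d (r²/R²), so B = μ₀ I_d r/(2πR²) = (4π×10^-7)(0.03879)(7.93×10^-3)/(2π·0.0424²) = 3.42×10^-8 T.

3.42×10^-8 T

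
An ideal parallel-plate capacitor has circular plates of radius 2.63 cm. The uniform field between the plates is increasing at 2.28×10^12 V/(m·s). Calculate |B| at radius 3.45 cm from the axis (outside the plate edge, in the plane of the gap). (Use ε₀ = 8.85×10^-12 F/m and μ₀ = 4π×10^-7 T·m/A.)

2.54×10^-7 T

I_d = ε₀ dΦ_E/dt = ε₀ πR² (dE/dt) = (8.85×10^-12)(2.173×10^-3)(2.28×10^12) = 0.04385 A through the full plate area.
For r ≥ R the full I_d is enclosed: B = μ₀ I_d/(2πr) = (4π×10^-7)(0.04385)/(2π·0.0345) = 2.54×10^-7 T.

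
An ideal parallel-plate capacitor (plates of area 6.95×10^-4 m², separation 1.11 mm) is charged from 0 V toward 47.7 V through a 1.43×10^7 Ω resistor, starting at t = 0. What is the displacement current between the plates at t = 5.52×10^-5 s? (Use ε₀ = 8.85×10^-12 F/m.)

1.66×10^-6 A

C = ε₀A/d = (8.85×10^-12)(6.95×10^-4)/(1.11×10^-3) = 5.541×10^-12 F and τ = RC = 7.924×10^-5 s. I_d in the gap equals the RC charging current.
I_d(t) = (V₀/R) e^(−t/τ) = 3.336×10^-6 · e^(−0.6966) = 1.66×10^-6 A.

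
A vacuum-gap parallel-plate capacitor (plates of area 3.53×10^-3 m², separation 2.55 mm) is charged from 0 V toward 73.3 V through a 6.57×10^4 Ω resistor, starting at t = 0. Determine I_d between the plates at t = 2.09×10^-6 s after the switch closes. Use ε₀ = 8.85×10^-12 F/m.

C = ε₀A/d = (8.85×10^-12)(3.53×10^-3)/(2.55×10^-3) = 1.225×10^-11 F and τ = RC = 8.048×10^-7 s. I_d in the gap equals the RC charging current.
I_d(t) = (V₀/R) e^(−t/τ) = 1.116×10^-3 · e^(−2.597) = 8.31×10^-5 A.

8.31×10^-5 A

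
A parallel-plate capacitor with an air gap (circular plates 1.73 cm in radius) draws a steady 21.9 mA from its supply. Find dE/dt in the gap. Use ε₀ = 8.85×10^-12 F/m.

Charge continuity gives I_d = I = 0.0219 A between the plates.
Then dE/dt = I_d/(ε₀A) = 2.63×10^12 V/(m·s).

2.63×10^12 V/(m·s)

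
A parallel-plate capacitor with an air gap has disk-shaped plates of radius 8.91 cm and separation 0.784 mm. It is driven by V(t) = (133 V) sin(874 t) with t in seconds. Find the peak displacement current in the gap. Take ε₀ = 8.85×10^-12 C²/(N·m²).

3.27×10^-5 A

(dE/dt)_max = V₀ω/d = 1.483×10^8 V/(m·s); ω = 874 rad/s.
I_d,max = ε₀ A (dE/dt)_max = (8.85×10^-12)(0.02494)(1.483×10^8) = 3.27×10^-5 A.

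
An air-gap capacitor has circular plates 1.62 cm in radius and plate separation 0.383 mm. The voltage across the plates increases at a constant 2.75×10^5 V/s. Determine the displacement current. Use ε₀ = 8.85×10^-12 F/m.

C = ε₀A/d = (8.85×10^-12)(8.245×10^-4)/(3.83×10^-4) = 1.905×10^-11 F.
I_d = C dV/dt = (1.905×10^-11)(2.75×10^5) = 5.24×10^-6 A.

5.24×10^-6 A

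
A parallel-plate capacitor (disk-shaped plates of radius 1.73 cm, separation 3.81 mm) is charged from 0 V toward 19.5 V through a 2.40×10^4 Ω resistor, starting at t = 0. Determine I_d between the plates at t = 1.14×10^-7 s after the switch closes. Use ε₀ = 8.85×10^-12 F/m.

C = ε₀A/d = (8.85×10^-12)(9.402×10^-4)/(3.81×10^-3) = 2.184×10^-12 F, so τ = RC = 5.242×10^-8 s.
The conduction current is I(t) = (V₀/R) e^(−t/τ), and the displacement current between the plates equals it.
t/τ = 2.175; I_d = (19.5/2.40×10^4) · e^(−2.175) = (8.125×10^-4)(0.1136) = 9.23×10^-5 A.

9.23×10^-5 A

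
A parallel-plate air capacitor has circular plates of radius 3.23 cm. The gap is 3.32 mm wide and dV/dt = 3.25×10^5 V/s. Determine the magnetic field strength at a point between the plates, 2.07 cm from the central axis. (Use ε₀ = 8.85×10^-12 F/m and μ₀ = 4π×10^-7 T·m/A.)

With E = V/d, dE/dt = 9.789×10^7 V/(m·s) and πR² = 3.278×10^-3 m², giving I_d = ε₀ πR² dE/dt = 2.840×10^-6 A.
An Ampèrian loop of radius r encloses a fraction (r/R)² of I_d. Then B·2πr = μ₀ I_d (r/R)², giving B = μ₀ I_d r/(2πR²) = 1.13×10^-11 T.

1.13×10^-11 T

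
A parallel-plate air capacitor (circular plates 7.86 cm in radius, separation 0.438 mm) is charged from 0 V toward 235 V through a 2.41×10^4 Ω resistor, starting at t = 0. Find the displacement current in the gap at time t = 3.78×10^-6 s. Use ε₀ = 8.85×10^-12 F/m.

6.54×10^-3 A

With C = ε₀A/d = (8.85×10^-12)(0.01941)/(4.38×10^-4) = 3.922×10^-10 F, the time constant is τ = RC = 9.452×10^-6 s, so t/τ = 0.3999 and e^(−t/τ) = 0.6704.
I_d = I_cond = (V₀/R) e^(−t/τ) = (9.751×10^-3)(0.6704) = 6.54×10^-3 A.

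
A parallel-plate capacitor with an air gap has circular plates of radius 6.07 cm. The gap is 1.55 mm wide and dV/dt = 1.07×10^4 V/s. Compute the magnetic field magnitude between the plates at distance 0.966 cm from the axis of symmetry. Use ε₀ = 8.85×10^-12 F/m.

dE/dt = (dV/dt)/d = 6.903×10^6 V/(m·s); I_d = ε₀(πR²)(dE/dt) = (8.85×10^-12)(0.01158)(6.903×10^6) = 7.074×10^-7 A.
An Ampèrian loop of radius r encloses a fraction (r/R)² of I_d. Then B·2πr = μ₀ I_d (r/R)², giving B = μ₀ I_d r/(2πR²) = 3.71×10^-13 T.

3.71×10^-13 T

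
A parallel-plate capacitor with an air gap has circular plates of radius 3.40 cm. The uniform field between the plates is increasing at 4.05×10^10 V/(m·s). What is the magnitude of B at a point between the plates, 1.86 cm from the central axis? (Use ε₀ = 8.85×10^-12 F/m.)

4.19×10^-9 T

Total displacement current: I_d = ε₀(πR²)(dE/dt) = (8.85×10^-12)(3.632×10^-3)(4.05×10^10) = 1.302×10^-3 A.
∮B·dl = μ₀ I_d,enc with I_d,enc = I_d r²/R² = 3.897×10^-4 A; so B = μ₀ I_d,enc/(2πr) = 4.19×10^-9 T.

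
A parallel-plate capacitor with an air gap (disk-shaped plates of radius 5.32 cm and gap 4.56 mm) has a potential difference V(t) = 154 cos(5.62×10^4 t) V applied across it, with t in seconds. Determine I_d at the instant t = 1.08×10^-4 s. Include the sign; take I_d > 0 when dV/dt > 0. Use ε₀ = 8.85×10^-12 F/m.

3.17×10^-5 A

dE/dt = (V₀ω/d)·−sin(ωt) with ωt = 6.0696 rad: (154)(5.62×10^4)(0.2120)/(4.56×10^-3) = 4.024×10^8 V/(m·s).
I_d = ε₀ A dE/dt = (8.85×10^-12)(8.891×10^-3)(4.024×10^8) = 3.17×10^-5 A.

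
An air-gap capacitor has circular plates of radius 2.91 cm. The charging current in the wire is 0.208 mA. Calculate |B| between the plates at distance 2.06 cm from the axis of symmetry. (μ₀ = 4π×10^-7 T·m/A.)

1.01×10^-9 T

By continuity the displacement current in the gap matches the conduction current: I_d = 2.08×10^-4 A.
An Ampèrian loop of radius r encloses a fraction (r/R)² of I_d. Then B·2πr = μ₀ I_d (r/R)², giving B = μ₀ I_d r/(2πR²) = 1.01×10^-9 T.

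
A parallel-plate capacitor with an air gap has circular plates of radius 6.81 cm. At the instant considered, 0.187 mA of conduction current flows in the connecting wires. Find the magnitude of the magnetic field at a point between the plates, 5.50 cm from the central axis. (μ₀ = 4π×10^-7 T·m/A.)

No conduction current crosses the gap, so I_d there equals the 1.87×10^-4 A in the leads.
∮B·dl = μ₀ I_d,enc with I_d,enc = I_d r²/R² = 1.220×10^-4 A; so B = μ₀ I_d,enc/(2πr) = 4.44×10^-10 T.

4.44×10^-10 T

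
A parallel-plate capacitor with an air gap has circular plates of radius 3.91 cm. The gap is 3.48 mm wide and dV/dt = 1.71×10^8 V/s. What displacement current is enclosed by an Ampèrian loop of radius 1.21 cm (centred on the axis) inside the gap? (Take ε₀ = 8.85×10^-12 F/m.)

dE/dt = (dV/dt)/d = 4.914×10^10 V/(m·s); I_d = ε₀(πR²)(dE/dt) = (8.85×10^-12)(4.803×10^-3)(4.914×10^10) = 2.089×10^-3 A.
Since J_d is uniform, the enclosed fraction is (r/R)² = 0.09577, giving I_d,enc = 2.00×10^-4 A.

2.00×10^-4 A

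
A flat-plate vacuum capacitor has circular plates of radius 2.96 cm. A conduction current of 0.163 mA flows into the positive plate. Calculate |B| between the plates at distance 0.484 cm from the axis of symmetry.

1.80×10^-10 T

Between the plates the displacement current equals the wire current: I_d = 0.163 mA = 1.63×10^-4 A.
∮B·dl = μ₀ I_d,enc with I_d,enc = I_d r²/R² = 4.358×10^-6 A; so B = μ₀ I_d,enc/(2πr) = 1.80×10^-10 T.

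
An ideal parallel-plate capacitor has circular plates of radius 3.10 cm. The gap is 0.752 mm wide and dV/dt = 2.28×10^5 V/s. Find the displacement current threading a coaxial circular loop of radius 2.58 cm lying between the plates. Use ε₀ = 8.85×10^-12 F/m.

5.61×10^-6 A

With E = V/d, dE/dt = 3.032×10^8 V/(m·s) and πR² = 3.019×10^-3 m², giving I_d = ε₀ πR² dE/dt = 8.101×10^-6 A.
Through an area πr² the displacement current is I_d·(πr²/πR²) = I_d (r/R)² = 5.61×10^-6 A.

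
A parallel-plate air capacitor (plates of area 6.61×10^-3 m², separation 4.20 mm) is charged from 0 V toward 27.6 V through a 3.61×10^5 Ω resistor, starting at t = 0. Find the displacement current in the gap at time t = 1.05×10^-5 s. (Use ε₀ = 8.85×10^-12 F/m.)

With C = ε₀A/d = (8.85×10^-12)(6.61×10^-3)/(4.20×10^-3) = 1.393×10^-11 F, the time constant is τ = RC = 5.029×10^-6 s, so t/τ = 2.088 and e^(−t/τ) = 0.1239.
I_d = I_cond = (V₀/R) e^(−t/τ) = (7.645×10^-5)(0.1239) = 9.47×10^-6 A.

9.47×10^-6 A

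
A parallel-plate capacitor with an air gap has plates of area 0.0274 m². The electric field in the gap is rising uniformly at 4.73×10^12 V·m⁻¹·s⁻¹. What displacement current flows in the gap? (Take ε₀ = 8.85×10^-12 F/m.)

The displacement current is ε₀ times dΦ_E/dt = ε₀ A dE/dt = (8.85×10^-12)(0.0274)(4.73×10^12) = 1.15 A.

1.15 A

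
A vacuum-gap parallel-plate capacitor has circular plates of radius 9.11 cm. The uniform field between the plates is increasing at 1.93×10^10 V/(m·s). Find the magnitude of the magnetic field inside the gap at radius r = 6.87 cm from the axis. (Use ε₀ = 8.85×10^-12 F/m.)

7.37×10^-9 T

Total displacement current: I_d = ε₀(πR²)(dE/dt) = (8.85×10^-12)(0.02607)(1.93×10^10) = 4.453×10^-3 A.
An Ampèrian loop of radius r encloses a fraction (r/R)² of I_d. Then B·2πr = μ₀ I_d (r/R)², giving B = μ₀ I_d r/(2πR²) = 7.37×10^-9 T.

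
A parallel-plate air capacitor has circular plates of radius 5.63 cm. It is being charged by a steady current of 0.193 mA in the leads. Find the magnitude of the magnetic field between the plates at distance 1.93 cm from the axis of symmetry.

2.35×10^-10 T

By continuity the displacement current in the gap matches the conduction current: I_d = 1.93×10^-4 A.
For r < R the Ampère–Maxwell law gives B(2πr) = μ₀ I_d (r²/R²), so B = μ₀ I_d r/(2πR²) = (4π×10^-7)(1.93×10^-4)(0.0193)/(2π·0.0563²) = 2.35×10^-10 T.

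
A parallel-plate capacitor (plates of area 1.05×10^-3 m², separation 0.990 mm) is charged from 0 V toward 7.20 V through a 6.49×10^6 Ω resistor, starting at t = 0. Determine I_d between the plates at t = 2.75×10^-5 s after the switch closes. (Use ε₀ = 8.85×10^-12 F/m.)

7.06×10^-7 A

C = ε₀A/d = (8.85×10^-12)(1.05×10^-3)/(9.90×10^-4) = 9.386×10^-12 F, so τ = RC = 6.092×10^-5 s.
The conduction current is I(t) = (V₀/R) e^(−t/τ), and the displacement current between the plates equals it.
t/τ = 0.4514; I_d = (7.20/6.49×10^6) · e^(−0.4514) = (1.109×10^-6)(0.6367) = 7.06×10^-7 A.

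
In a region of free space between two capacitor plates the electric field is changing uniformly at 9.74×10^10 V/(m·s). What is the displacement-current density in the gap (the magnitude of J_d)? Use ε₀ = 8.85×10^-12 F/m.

0.862 A/m²

J_d = ε₀ dE/dt = (8.85×10^-12)(9.74×10^10) = 0.862 A/m².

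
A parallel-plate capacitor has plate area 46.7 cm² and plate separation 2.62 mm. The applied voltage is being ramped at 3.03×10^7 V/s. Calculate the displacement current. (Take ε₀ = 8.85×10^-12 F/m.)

4.78×10^-4 A

E = V/d so dE/dt = (dV/dt)/d = 1.156×10^10 V/(m·s), and I_d = ε₀ A dE/dt = (8.85×10^-12)(4.67×10^-3)(1.156×10^10) = 4.78×10^-4 A.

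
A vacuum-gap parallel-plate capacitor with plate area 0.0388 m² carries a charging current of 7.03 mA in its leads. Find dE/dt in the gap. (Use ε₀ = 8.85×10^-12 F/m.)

The displacement current between the plates equals the conduction current, I_d = 7.03 mA.
Inverting I_d = ε₀ A dE/dt gives dE/dt = 7.03×10^-3 / (8.85×10^-12 · 0.0388) = 2.05×10^10 V/(m·s).

2.05×10^10 V/(m·s)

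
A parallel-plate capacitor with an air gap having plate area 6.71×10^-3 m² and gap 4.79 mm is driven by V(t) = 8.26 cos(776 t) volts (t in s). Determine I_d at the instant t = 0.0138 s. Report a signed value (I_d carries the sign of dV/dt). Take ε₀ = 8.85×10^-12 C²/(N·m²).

7.62×10^-8 A

dV/dt = (8.26)(776)·−sin(10.7088) = 6148 V/s.
I_d = C dV/dt with C = ε₀A/d = (8.85×10^-12)(6.71×10^-3)/(4.79×10^-3) = 1.240×10^-11 F, so I_d = (1.240×10^-11)(6148) = 7.62×10^-8 A.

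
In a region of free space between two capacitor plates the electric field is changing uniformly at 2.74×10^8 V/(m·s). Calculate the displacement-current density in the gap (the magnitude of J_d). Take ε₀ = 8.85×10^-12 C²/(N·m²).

The displacement-current density is ε₀ ∂E/∂t = (8.85×10^-12)(2.74×10^8) = 2.42×10^-3 A/m².

2.42×10^-3 A/m²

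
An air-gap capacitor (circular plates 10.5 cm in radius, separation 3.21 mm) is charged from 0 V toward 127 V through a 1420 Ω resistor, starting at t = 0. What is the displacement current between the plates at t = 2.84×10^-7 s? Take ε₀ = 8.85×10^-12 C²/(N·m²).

With C = ε₀A/d = (8.85×10^-12)(0.03464)/(3.21×10^-3) = 9.550×10^-11 F, the time constant is τ = RC = 1.356×10^-7 s, so t/τ = 2.094 and e^(−t/τ) = 0.1232.
I_d = I_cond = (V₀/R) e^(−t/τ) = (0.08944)(0.1232) = 0.0110 A.

0.0110 A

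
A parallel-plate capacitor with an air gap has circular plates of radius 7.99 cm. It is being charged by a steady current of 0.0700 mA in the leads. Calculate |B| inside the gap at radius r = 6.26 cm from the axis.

No conduction current crosses the gap, so I_d there equals the 7.00×10^-5 A in the leads.
∮B·dl = μ₀ I_d,enc with I_d,enc = I_d r²/R² = 4.297×10^-5 A; so B = μ₀ I_d,enc/(2πr) = 1.37×10^-10 T.

1.37×10^-10 T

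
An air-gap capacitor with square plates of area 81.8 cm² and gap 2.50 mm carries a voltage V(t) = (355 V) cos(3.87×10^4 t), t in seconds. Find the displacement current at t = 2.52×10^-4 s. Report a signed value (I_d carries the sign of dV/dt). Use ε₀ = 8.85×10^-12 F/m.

C = ε₀A/d = (8.85×10^-12)(8.18×10^-3)/(2.50×10^-3) = 2.896×10^-11 F. dV/dt = V₀ω·−sin(ωt); at ωt = 9.7524 rad this factor is 0.3218.
I_d = C dV/dt = (2.896×10^-11)(355)(3.87×10^4)(0.3218) = 1.28×10^-4 A.

1.28×10^-4 A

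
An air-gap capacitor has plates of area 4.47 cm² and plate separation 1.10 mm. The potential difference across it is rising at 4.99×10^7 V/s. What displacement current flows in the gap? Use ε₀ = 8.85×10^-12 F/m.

The displacement current equals the charging current C dV/dt. With C = ε₀A/d = (8.85×10^-12)(4.47×10^-4)/(1.10×10^-3) = 3.596×10^-12 F, I_d = (3.596×10^-12)(4.99×10^7) = 1.79×10^-4 A.

1.79×10^-4 A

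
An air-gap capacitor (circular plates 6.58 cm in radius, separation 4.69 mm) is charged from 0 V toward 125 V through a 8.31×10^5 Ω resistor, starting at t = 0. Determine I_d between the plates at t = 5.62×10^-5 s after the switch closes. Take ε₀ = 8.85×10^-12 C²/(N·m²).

C = ε₀A/d = (8.85×10^-12)(0.01360)/(4.69×10^-3) = 2.566×10^-11 F and τ = RC = 2.132×10^-5 s. I_d in the gap equals the RC charging current.
I_d(t) = (V₀/R) e^(−t/τ) = 1.504×10^-4 · e^(−2.636) = 1.08×10^-5 A.

1.08×10^-5 A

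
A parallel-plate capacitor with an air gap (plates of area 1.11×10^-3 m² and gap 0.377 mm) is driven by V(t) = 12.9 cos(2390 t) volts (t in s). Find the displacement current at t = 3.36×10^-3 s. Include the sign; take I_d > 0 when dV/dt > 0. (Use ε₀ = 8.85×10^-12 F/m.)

dE/dt = (V₀ω/d)·−sin(ωt) with ωt = 8.0304 rad: (12.9)(2390)(-0.9845)/(3.77×10^-4) = -8.051×10^7 V/(m·s).
I_d = ε₀ A dE/dt = (8.85×10^-12)(1.11×10^-3)(-8.051×10^7) = -7.91×10^-7 A.

-7.91×10^-7 A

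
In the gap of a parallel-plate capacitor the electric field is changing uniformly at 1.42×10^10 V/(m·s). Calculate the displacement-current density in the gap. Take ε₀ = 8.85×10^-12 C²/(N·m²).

The displacement-current density is ε₀ ∂E/∂t = (8.85×10^-12)(1.42×10^10) = 0.126 A/m².

0.126 A/m²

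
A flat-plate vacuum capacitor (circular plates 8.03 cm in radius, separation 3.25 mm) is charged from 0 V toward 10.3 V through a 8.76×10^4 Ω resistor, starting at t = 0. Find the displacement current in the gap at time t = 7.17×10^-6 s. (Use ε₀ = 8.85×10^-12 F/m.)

C = ε₀A/d = (8.85×10^-12)(0.02026)/(3.25×10^-3) = 5.517×10^-11 F, so τ = RC = 4.833×10^-6 s.
The conduction current is I(t) = (V₀/R) e^(−t/τ), and the displacement current between the plates equals it.
t/τ = 1.484; I_d = (10.3/8.76×10^4) · e^(−1.484) = (1.176×10^-4)(0.2267) = 2.67×10^-5 A.

2.67×10^-5 A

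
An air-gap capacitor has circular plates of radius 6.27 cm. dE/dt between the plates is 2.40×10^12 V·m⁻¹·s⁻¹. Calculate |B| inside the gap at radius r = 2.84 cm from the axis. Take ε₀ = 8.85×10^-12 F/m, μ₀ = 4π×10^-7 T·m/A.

3.79×10^-7 T

I_d = ε₀ dΦ_E/dt = ε₀ πR² (dE/dt) = (8.85×10^-12)(0.01235)(2.40×10^12) = 0.2623 A through the full plate area.
For r < R the Ampère–Maxwell law gives B(2πr) = μ₀ I_d (r²/R²), so B = μ₀ I_d r/(2πR²) = (4π×10^-7)(0.2623)(0.0284)/(2π·0.0627²) = 3.79×10^-7 T.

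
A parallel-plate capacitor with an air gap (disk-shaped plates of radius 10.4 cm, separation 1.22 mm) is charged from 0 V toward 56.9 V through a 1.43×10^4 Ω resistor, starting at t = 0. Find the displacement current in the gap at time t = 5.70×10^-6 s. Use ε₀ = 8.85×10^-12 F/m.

7.90×10^-4 A

C = ε₀A/d = (8.85×10^-12)(0.03398)/(1.22×10^-3) = 2.465×10^-10 F, so τ = RC = 3.525×10^-6 s.
The conduction current is I(t) = (V₀/R) e^(−t/τ), and the displacement current between the plates equals it.
t/τ = 1.617; I_d = (56.9/1.43×10^4) · e^(−1.617) = (3.979×10^-3)(0.1985) = 7.90×10^-4 A.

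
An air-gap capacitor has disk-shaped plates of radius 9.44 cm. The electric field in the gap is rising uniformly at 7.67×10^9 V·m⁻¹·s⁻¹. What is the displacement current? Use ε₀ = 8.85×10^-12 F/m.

1.90×10^-3 A

I_d = ε₀ A (dE/dt) = (8.85×10^-12)(0.02800 m²)(7.67×10^9) = 1.90×10^-3 A.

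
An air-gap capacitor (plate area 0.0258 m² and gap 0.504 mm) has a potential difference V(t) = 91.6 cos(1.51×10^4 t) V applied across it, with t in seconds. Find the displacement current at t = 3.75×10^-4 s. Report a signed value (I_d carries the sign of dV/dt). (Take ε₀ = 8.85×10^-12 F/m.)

3.64×10^-4 A

dE/dt = (V₀ω/d)·−sin(ωt) with ωt = 5.6625 rad: (91.6)(1.51×10^4)(0.5816)/(5.04×10^-4) = 1.596×10^9 V/(m·s).
I_d = ε₀ A dE/dt = (8.85×10^-12)(0.0258)(1.596×10^9) = 3.64×10^-4 A.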